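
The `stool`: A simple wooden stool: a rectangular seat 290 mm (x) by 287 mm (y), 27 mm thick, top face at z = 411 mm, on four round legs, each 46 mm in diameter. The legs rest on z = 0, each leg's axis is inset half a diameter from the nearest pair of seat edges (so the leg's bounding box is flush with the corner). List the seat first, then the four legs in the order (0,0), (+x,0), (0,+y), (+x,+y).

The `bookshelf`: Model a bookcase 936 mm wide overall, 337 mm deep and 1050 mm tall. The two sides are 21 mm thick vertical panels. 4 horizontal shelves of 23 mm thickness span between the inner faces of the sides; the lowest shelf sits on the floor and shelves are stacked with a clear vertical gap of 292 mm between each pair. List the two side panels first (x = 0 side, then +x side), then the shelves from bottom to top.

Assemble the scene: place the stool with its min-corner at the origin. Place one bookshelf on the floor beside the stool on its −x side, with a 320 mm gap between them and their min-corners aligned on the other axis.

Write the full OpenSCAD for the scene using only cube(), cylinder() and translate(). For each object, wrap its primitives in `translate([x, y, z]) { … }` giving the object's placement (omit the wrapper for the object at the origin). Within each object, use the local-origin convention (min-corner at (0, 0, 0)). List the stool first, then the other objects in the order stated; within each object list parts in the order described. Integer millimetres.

translate([0, 0, 384]) cube([290, 287, 27]);
translate([23, 23, 0]) cylinder(h = 384, r = 23);
translate([267, 23, 0]) cylinder(h = 384, r = 23);
translate([23, 264, 0]) cylinder(h = 384, r = 23);
translate([267, 264, 0]) cylinder(h = 384, r = 23);
translate([-1256, 0, 0]) {
  cube([21, 337, 1050]);
  translate([915, 0, 0]) cube([21, 337, 1050]);
  translate([21, 0, 0]) cube([894, 337, 23]);
  translate([21, 0, 315]) cube([894, 337, 23]);
  translate([21, 0, 630]) cube([894, 337, 23]);
  translate([21, 0, 945]) cube([894, 337, 23]);
}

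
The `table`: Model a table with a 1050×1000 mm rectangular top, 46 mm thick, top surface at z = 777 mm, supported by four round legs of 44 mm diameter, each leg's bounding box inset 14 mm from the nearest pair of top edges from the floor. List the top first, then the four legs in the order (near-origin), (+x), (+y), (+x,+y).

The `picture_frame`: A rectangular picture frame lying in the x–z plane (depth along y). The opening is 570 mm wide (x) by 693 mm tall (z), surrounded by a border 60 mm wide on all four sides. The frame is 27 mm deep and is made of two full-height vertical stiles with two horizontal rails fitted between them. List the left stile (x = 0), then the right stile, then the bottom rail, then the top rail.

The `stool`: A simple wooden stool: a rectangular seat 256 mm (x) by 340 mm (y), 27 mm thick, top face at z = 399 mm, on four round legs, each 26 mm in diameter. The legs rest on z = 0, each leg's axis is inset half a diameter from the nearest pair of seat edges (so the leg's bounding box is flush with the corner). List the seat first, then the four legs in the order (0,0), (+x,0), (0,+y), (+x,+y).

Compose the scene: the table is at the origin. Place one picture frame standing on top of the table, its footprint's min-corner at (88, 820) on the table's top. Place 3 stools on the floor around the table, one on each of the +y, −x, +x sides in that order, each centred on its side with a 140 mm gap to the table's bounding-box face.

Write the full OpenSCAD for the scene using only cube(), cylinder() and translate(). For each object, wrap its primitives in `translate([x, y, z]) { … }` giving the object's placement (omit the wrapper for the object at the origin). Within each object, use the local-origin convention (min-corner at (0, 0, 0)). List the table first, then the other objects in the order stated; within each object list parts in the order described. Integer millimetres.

translate([0, 0, 731]) cube([1050, 1000, 46]);
translate([36, 36, 0]) cylinder(h = 731, r = 22);
translate([1014, 36, 0]) cylinder(h = 731, r = 22);
translate([36, 964, 0]) cylinder(h = 731, r = 22);
translate([1014, 964, 0]) cylinder(h = 731, r = 22);
translate([88, 820, 777]) {
  cube([60, 27, 813]);
  translate([630, 0, 0]) cube([60, 27, 813]);
  translate([60, 0, 0]) cube([570, 27, 60]);
  translate([60, 0, 753]) cube([570, 27, 60]);
}
translate([397, 1140, 0]) {
  translate([0, 0, 372]) cube([256, 340, 27]);
  translate([13, 13, 0]) cylinder(h = 372, r = 13);
  translate([243, 13, 0]) cylinder(h = 372, r = 13);
  translate([13, 327, 0]) cylinder(h = 372, r = 13);
  translate([243, 327, 0]) cylinder(h = 372, r = 13);
}
translate([-396, 330, 0]) {
  translate([0, 0, 372]) cube([256, 340, 27]);
  translate([13, 13, 0]) cylinder(h = 372, r = 13);
  translate([243, 13, 0]) cylinder(h = 372, r = 13);
  translate([13, 327, 0]) cylinder(h = 372, r = 13);
  translate([243, 327, 0]) cylinder(h = 372, r = 13);
}
translate([1190, 330, 0]) {
  translate([0, 0, 372]) cube([256, 340, 27]);
  translate([13, 13, 0]) cylinder(h = 372, r = 13);
  translate([243, 13, 0]) cylinder(h = 372, r = 13);
  translate([13, 327, 0]) cylinder(h = 372, r = 13);
  translate([243, 327, 0]) cylinder(h = 372, r = 13);
}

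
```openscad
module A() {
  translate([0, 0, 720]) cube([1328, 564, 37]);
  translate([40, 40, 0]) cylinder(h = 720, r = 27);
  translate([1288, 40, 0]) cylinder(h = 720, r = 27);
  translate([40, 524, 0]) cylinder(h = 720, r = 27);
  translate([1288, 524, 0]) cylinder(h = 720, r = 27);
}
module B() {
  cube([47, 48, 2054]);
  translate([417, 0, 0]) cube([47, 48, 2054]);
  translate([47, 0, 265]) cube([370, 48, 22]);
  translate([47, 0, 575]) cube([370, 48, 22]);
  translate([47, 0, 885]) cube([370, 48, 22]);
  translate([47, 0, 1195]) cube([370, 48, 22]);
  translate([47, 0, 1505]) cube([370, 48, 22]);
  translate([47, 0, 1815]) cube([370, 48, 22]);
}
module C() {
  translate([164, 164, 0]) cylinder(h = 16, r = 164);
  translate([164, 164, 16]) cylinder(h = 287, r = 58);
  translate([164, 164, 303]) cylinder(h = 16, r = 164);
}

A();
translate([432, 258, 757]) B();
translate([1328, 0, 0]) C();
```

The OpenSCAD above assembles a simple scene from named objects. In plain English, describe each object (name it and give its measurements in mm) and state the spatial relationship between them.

A is a rectangular dining table. The top is 1328×564×37 mm with its upper surface at z = 757 mm. It stands on four round legs of 54 mm diameter, each leg's bounding box inset 13 mm from the nearest pair of top edges, running from the floor to the underside of the top.

B is a straight ladder. Two 47×48 mm vertical rails, 2054 mm tall, stand 464 mm apart (outside-to-outside) with their front faces coplanar on the −y side. 6 rungs, each 48 mm deep and 22 mm tall, span between the inner faces of the rails, front faces flush with the rails. The lowest rung's underside is at z = 265 mm and rungs are spaced 310 mm apart (underside to underside).

C is a spool: two coaxial disc flanges of radius 164 mm and thickness 16 mm, joined by a core cylinder of radius 58 mm and height 287 mm. The lower flange rests on z = 0 and the three cylinders share a vertical axis.

The ladder is on top of the table, centred. The spool is against the table's +x side, with their −y faces flush.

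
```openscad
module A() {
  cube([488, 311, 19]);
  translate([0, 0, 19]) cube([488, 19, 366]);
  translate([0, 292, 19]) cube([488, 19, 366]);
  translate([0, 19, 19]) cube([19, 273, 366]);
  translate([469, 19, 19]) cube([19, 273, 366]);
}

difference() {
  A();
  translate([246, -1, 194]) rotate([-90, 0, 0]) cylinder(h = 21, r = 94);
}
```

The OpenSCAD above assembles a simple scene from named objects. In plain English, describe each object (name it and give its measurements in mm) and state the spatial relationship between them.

A is an open storage box with external size 488×311×385 mm and wall thickness 19 mm (the base is also 19 mm thick). The base covers the whole footprint; the four walls stand on the base, with the y-facing walls full-width and the x-facing walls fitting between their inner faces.

The open box has a circular hole of radius 94 mm through its front wall, centred at (x = 246, z = 194).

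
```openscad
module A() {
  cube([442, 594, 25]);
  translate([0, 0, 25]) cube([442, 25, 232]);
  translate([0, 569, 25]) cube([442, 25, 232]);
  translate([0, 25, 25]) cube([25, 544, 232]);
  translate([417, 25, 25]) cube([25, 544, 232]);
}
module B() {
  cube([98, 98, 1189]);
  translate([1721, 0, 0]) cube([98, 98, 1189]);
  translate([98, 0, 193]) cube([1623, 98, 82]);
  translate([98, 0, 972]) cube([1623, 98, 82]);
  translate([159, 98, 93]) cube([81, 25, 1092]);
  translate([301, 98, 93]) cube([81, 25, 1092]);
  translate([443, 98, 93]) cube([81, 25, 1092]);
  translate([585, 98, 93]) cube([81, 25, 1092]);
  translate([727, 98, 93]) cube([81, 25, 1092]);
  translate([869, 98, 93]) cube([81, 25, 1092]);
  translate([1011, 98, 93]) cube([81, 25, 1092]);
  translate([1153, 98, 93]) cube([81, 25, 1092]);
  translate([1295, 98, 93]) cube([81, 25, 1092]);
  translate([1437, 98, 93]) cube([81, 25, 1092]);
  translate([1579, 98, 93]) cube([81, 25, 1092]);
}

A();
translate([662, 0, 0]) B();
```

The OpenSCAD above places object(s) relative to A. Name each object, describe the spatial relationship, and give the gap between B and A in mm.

The fence section's nearest face is 220 mm from the open box's +x face.

A is an open box. B is a fence section. The fence section is on the floor beside the open box on its +x side. The gap between the fence section and the open box is 220 mm.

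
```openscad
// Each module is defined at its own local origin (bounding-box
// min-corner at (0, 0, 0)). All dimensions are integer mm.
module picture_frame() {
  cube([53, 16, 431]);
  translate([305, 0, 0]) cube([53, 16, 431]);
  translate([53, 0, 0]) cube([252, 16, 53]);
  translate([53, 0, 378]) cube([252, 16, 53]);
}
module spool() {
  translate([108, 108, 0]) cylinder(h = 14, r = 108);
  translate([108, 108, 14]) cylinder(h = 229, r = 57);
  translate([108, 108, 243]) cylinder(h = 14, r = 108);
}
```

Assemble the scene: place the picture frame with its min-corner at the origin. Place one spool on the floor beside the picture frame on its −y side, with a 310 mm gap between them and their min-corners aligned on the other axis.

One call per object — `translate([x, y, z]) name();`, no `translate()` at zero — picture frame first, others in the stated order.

picture_frame();
translate([0, -526, 0]) spool();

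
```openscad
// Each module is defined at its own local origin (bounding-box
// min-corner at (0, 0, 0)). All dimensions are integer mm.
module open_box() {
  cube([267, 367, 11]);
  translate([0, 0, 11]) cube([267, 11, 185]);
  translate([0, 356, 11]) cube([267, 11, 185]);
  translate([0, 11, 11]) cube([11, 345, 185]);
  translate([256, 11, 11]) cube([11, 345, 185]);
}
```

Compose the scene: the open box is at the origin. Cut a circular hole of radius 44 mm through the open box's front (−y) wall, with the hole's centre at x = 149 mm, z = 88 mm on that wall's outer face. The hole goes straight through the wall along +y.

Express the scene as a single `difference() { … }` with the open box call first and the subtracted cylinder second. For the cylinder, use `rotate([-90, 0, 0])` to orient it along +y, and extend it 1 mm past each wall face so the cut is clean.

difference() {
  open_box();
  translate([149, -1, 88]) rotate([-90, 0, 0]) cylinder(h = 13, r = 44);
}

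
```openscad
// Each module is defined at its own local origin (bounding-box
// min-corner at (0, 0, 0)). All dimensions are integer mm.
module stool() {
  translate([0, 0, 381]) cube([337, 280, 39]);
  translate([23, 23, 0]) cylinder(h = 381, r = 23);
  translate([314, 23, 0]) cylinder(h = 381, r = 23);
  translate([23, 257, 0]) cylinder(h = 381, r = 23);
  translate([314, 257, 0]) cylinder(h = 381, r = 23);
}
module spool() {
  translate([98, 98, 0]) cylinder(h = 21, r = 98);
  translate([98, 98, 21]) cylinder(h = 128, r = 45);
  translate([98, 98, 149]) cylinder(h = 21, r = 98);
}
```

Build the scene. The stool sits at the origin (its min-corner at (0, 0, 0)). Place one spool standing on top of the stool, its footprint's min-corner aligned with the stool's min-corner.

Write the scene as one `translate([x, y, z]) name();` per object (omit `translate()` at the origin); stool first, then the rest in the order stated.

stool();
translate([0, 0, 420]) spool();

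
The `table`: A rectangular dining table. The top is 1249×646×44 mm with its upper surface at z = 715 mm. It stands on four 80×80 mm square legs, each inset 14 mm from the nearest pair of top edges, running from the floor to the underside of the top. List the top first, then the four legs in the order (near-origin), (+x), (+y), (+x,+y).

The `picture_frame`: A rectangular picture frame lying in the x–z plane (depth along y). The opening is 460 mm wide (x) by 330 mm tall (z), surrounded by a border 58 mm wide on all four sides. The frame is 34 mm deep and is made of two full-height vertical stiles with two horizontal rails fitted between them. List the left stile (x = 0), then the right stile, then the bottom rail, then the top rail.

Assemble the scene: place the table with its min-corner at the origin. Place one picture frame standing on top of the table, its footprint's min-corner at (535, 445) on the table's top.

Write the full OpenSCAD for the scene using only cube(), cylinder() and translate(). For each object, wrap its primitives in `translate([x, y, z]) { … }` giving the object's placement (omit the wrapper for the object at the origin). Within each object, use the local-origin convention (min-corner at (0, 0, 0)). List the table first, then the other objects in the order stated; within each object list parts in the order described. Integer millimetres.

translate([0, 0, 671]) cube([1249, 646, 44]);
translate([14, 14, 0]) cube([80, 80, 671]);
translate([1155, 14, 0]) cube([80, 80, 671]);
translate([14, 552, 0]) cube([80, 80, 671]);
translate([1155, 552, 0]) cube([80, 80, 671]);
translate([535, 445, 715]) {
  cube([58, 34, 446]);
  translate([518, 0, 0]) cube([58, 34, 446]);
  translate([58, 0, 0]) cube([460, 34, 58]);
  translate([58, 0, 388]) cube([460, 34, 58]);
}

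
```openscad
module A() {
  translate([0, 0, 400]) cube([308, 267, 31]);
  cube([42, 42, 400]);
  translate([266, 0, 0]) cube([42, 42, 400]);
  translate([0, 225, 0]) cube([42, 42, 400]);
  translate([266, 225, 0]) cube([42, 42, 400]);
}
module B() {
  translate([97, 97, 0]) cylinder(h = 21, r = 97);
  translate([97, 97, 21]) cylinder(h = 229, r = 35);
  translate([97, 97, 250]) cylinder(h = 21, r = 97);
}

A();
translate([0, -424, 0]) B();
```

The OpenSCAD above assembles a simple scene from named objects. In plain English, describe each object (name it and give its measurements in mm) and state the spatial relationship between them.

A is a four-legged stool. The seat is 308×267 mm, 31 mm thick, top at z = 431 mm. It stands on four square legs, each 42×42 mm in cross-section, from z = 0 to the seat underside, each flush with a corner of the seat.

B is a spool: two coaxial disc flanges of radius 97 mm and thickness 21 mm, joined by a core cylinder of radius 35 mm and height 229 mm. The lower flange rests on z = 0 and the three cylinders share a vertical axis.

The spool is on the floor beside the stool on its −y side.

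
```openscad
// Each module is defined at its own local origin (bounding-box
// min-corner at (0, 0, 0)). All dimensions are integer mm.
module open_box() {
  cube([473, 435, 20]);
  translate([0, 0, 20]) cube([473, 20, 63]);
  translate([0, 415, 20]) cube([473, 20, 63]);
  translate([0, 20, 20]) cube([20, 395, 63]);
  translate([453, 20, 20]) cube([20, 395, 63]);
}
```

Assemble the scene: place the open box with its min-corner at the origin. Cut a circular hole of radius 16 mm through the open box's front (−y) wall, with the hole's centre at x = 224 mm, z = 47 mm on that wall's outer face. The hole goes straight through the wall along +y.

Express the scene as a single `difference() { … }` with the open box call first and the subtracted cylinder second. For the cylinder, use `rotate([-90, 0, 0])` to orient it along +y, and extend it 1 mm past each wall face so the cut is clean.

difference() {
  open_box();
  translate([224, -1, 47]) rotate([-90, 0, 0]) cylinder(h = 22, r = 16);
}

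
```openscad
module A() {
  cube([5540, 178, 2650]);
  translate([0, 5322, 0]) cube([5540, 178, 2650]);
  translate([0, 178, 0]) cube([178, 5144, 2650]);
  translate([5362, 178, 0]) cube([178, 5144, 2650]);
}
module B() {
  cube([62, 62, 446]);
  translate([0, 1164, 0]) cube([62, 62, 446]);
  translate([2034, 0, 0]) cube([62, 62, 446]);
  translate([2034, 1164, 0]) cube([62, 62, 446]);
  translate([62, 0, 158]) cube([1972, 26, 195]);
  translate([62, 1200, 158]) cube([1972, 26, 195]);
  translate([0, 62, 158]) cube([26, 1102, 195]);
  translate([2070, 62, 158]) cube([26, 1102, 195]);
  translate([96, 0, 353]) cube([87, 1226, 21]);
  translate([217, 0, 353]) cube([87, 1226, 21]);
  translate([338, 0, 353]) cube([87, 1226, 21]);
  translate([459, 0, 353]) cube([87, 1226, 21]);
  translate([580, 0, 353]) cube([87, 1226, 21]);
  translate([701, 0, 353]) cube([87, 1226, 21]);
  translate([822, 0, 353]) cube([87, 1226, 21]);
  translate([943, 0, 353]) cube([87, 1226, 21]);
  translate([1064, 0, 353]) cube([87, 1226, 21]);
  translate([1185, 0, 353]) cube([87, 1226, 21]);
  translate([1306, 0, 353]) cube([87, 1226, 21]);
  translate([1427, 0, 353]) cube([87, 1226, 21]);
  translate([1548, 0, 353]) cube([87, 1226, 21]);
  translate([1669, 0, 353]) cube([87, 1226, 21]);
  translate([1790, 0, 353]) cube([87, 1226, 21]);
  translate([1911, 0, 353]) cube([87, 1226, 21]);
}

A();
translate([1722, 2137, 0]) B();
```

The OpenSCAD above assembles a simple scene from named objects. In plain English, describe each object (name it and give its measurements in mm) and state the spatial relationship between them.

A is the wall frame of a small rectangular building: four walls, each 2650 mm tall and 178 mm thick, enclosing a footprint 5540 mm (x) by 5500 mm (y) outside-to-outside, with no floor or roof. The front and back walls (the −y and +y sides) span the full width; the two side walls fit between them.

B is a bed frame 2096 mm long (x) by 1226 mm wide (y). Four 62×62 mm corner posts, 446 mm tall, at the corners of the footprint. Four rails of 26 mm thickness and 195 mm height run between adjacent posts with their undersides at z = 158 mm, their outer faces flush with the outside of the frame (the two x-running rails run between the posts' inner faces; the two y-running rails run between the posts' inner faces). 16 slats, each 87 mm wide (x) and 21 mm thick, lie across the top of the two x-running rails, running the full 1226 mm width of the frame in y; the slats are evenly spaced along x between the inner faces of the end posts with equal gaps (rounded down to the nearest mm) at the −x end and between each pair — any rounding remainder accumulates at the +x end.

The bed frame sits inside the house frame, centred.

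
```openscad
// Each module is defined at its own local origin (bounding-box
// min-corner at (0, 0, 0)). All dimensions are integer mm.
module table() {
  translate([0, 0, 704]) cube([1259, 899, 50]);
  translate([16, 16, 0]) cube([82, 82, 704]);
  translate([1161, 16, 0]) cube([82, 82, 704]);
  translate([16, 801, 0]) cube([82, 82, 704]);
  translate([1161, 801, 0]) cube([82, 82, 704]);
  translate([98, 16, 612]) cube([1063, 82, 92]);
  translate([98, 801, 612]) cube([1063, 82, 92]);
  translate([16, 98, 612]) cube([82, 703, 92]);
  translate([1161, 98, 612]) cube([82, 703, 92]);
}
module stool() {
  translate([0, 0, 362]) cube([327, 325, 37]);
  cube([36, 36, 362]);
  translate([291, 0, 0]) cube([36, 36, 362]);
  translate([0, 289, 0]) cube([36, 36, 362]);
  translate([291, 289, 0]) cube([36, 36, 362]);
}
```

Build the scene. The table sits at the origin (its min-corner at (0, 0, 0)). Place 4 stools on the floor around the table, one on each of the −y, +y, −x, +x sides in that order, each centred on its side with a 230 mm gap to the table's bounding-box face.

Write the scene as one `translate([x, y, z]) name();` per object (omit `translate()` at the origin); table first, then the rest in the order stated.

table();
translate([466, -555, 0]) stool();
translate([466, 1129, 0]) stool();
translate([-557, 287, 0]) stool();
translate([1489, 287, 0]) stool();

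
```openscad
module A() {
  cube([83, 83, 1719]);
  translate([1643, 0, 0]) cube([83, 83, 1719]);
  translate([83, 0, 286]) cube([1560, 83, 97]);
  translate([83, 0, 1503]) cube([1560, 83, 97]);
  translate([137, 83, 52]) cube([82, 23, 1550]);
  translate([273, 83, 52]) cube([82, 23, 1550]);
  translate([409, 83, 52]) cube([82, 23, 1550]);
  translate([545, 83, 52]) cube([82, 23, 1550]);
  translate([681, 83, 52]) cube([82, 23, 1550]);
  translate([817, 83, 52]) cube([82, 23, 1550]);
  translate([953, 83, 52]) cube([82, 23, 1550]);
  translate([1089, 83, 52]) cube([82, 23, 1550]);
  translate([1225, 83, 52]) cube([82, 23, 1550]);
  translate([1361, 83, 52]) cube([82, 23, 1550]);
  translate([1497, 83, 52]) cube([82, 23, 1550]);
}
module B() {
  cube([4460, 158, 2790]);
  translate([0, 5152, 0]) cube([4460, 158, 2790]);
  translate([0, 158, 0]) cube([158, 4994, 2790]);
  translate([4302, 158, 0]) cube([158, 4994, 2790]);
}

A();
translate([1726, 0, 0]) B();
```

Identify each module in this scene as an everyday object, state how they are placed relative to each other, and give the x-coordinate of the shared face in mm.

The fence section's +x face and the house frame's −x face are both at x = 1726 mm.

A is a fence section. B is a house frame. The house frame is against the fence section's +x side, with their −y faces flush. The x-coordinate of the shared face is 1726 mm.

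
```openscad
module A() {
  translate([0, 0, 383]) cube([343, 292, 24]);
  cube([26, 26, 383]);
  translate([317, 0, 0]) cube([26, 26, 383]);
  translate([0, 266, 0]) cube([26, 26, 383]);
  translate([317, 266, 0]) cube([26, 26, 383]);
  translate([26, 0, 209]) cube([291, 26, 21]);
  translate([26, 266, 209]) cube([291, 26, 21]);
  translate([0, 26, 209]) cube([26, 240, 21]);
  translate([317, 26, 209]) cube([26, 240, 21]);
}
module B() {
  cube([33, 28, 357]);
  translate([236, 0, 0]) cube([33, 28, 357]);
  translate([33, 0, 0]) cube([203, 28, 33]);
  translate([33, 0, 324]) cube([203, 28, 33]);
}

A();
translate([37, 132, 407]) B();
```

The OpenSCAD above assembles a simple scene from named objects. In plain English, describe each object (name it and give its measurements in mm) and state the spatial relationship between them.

A is a four-legged stool. The seat is a 343×292×24 mm slab whose top surface is at z = 407 mm; four square legs, each 26×26 mm in cross-section, run from the floor (z = 0) to the underside of the seat, each flush with a corner of the seat. Four stretchers, 26 mm wide and 21 mm tall, connect adjacent legs with their undersides at z = 209 mm, each running between the inner faces of the legs it joins and aligned with the legs' outer faces on the other axis.

B is a picture frame with a 203×291 mm rectangular opening (x by z) and a uniform 33 mm border on every side. Frame depth is 28 mm along y. It is built from two vertical stiles running the full outside height and two horizontal rails spanning the gap between the stiles.

The picture frame is on top of the stool, centred.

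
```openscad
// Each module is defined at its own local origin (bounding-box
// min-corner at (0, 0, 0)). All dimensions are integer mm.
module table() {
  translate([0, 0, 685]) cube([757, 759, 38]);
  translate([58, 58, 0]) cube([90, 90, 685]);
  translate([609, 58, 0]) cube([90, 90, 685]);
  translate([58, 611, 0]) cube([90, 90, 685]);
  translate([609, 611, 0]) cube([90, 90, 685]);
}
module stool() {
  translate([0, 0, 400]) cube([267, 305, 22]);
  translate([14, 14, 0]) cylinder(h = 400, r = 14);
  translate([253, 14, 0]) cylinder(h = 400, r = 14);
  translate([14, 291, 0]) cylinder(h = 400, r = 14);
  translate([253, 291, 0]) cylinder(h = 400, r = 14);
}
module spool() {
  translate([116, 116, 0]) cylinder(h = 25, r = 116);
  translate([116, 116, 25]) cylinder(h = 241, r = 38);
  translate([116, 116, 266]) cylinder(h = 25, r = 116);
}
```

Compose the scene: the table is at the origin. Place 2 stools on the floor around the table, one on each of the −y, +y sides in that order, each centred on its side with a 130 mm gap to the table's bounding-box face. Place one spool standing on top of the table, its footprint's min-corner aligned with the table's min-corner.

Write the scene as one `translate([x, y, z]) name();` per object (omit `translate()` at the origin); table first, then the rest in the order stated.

table();
translate([245, -435, 0]) stool();
translate([245, 889, 0]) stool();
translate([0, 0, 723]) spool();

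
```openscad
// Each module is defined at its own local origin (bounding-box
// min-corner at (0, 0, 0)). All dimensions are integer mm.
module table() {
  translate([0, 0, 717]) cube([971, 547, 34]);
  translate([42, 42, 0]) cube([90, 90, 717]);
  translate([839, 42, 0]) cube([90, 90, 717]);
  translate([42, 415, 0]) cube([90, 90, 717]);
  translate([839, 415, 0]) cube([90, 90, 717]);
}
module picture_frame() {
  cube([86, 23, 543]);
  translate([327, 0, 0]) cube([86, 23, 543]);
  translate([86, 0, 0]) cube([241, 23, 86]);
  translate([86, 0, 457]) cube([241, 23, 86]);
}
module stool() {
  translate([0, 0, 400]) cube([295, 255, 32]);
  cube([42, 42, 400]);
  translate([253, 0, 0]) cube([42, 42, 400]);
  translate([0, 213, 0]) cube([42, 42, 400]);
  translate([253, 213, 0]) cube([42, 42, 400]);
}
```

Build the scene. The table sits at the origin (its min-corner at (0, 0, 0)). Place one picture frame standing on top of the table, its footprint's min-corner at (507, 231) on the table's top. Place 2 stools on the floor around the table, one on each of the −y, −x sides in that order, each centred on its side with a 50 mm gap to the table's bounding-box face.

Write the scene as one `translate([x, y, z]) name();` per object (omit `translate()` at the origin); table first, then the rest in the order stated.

table();
translate([507, 231, 751]) picture_frame();
translate([338, -305, 0]) stool();
translate([-345, 146, 0]) stool();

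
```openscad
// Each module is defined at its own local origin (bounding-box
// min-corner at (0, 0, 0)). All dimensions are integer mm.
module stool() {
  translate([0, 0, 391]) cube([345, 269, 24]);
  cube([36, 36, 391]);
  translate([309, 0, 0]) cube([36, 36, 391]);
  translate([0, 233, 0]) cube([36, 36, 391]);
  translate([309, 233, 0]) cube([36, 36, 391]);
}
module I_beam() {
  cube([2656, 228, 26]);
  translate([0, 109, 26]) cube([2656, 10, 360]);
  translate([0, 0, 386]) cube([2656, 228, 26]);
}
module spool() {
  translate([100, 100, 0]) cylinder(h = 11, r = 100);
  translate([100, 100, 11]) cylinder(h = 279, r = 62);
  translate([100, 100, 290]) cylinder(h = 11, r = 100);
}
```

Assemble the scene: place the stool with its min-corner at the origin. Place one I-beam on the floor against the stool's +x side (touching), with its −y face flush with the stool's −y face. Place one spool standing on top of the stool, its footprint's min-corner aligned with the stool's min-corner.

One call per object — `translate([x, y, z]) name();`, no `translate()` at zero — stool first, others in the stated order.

stool();
translate([345, 0, 0]) I_beam();
translate([0, 0, 415]) spool();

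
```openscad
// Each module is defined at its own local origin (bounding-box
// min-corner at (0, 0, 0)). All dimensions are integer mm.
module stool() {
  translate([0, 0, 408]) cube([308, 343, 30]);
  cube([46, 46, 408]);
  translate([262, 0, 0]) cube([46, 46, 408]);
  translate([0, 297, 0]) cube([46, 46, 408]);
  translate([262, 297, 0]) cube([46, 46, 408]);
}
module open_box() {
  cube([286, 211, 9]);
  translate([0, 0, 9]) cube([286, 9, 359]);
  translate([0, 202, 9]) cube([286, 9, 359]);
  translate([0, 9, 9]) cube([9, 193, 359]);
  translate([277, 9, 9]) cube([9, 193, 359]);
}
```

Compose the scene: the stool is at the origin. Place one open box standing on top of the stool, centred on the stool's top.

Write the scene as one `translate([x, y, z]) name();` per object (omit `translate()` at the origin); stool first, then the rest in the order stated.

stool();
translate([11, 66, 438]) open_box();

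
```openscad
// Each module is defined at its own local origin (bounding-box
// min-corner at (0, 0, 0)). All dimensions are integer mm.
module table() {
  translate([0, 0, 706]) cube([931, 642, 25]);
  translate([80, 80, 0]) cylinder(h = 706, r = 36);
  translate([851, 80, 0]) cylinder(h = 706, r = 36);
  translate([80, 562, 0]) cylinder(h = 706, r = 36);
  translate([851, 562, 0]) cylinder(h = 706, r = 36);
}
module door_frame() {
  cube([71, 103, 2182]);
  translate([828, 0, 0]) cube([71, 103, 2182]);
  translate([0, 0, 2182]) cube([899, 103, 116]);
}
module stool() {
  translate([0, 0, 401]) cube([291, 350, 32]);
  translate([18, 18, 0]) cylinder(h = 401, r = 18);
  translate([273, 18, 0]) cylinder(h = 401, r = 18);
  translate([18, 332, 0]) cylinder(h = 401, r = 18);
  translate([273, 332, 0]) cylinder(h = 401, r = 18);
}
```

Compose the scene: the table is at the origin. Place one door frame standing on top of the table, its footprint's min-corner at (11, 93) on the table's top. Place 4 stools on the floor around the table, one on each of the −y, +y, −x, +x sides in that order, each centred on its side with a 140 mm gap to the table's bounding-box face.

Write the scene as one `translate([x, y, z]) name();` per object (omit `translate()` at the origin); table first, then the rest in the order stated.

table();
translate([11, 93, 731]) door_frame();
translate([320, -490, 0]) stool();
translate([320, 782, 0]) stool();
translate([-431, 146, 0]) stool();
translate([1071, 146, 0]) stool();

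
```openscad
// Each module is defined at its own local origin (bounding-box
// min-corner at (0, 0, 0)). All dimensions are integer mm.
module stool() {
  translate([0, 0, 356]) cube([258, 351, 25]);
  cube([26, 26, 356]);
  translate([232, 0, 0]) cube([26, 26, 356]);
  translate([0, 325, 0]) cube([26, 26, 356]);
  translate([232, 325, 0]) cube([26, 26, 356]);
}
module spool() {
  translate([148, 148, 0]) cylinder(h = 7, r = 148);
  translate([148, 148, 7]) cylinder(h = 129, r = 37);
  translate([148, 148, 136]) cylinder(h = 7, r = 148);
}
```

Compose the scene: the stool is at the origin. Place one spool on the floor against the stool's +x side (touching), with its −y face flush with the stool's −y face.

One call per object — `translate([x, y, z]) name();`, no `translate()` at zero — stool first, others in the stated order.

stool();
translate([258, 0, 0]) spool();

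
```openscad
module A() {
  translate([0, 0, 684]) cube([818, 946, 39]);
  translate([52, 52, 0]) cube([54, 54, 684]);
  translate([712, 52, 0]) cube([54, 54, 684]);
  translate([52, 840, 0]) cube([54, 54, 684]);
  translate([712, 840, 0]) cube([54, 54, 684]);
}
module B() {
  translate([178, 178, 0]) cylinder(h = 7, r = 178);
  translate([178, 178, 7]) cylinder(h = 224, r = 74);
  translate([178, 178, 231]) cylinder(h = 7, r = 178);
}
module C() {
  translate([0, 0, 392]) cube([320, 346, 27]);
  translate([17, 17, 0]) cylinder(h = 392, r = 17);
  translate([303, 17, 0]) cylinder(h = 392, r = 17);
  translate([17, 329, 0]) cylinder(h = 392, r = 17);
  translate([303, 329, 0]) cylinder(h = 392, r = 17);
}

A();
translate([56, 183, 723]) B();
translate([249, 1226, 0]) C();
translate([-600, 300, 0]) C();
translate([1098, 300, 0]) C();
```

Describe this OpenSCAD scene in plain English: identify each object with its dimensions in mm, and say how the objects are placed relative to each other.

A is a rectangular dining table. The top is 818×946×39 mm with its upper surface at z = 723 mm. It stands on four 54×54 mm square legs, each inset 52 mm from the nearest pair of top edges, running from the floor to the underside of the top.

B is a spool: two coaxial disc flanges of radius 178 mm and thickness 7 mm, joined by a core cylinder of radius 74 mm and height 224 mm. The lower flange rests on z = 0 and the three cylinders share a vertical axis.

C is a simple wooden stool: a rectangular seat 320 mm (x) by 346 mm (y), 27 mm thick, top face at z = 419 mm, on four round legs, each 34 mm in diameter. The legs rest on z = 0, each leg's axis is inset half a diameter from the nearest pair of seat edges (so the leg's bounding box is flush with the corner).

The spool is on top of the table. Three stools sit around the table at the +y, −x, +x sides.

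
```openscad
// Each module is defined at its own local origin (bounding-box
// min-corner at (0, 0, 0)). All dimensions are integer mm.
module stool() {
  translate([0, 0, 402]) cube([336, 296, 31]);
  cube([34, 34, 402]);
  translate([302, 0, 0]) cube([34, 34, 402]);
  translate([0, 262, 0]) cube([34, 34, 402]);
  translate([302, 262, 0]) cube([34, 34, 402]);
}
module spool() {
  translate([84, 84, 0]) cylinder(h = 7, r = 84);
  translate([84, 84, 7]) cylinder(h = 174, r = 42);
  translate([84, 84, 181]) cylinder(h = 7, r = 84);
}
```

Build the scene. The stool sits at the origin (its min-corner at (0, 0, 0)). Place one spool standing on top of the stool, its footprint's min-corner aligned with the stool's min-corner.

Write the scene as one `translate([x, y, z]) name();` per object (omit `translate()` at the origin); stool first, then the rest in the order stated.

stool();
translate([0, 0, 433]) spool();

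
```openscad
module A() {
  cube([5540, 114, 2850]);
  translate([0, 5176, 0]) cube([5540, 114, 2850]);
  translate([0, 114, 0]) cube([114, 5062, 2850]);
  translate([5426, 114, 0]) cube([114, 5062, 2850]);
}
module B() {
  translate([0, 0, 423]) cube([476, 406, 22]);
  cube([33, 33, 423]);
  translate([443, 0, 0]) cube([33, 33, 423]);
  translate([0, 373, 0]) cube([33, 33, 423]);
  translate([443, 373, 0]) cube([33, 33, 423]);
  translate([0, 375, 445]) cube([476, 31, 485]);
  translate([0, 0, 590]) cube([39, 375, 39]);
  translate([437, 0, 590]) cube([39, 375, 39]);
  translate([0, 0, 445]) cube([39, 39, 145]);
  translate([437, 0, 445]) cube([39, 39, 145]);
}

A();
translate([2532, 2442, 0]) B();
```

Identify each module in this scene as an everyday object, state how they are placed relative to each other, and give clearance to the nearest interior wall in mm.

A is a house frame. B is a chair. The chair sits inside the house frame, centred. The clearance to the nearest interior wall is 2328 mm.

Clearances: x = 2418, y = 2328; minimum 2328 mm.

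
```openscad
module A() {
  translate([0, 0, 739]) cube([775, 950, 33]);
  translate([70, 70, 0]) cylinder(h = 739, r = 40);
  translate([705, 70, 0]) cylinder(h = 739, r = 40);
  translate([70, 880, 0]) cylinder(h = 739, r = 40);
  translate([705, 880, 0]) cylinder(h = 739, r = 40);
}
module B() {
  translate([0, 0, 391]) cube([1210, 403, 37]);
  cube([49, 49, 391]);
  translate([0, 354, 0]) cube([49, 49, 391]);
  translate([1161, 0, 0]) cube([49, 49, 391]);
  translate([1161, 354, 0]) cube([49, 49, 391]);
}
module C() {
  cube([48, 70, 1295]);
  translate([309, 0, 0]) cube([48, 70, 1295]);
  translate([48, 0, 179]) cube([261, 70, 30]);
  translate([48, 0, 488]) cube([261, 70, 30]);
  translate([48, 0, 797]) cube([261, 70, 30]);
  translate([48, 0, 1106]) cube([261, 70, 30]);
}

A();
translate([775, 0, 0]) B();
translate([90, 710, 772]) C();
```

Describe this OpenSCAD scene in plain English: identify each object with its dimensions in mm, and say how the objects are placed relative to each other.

A is a table: top 775 mm (x) × 950 mm (y), 33 mm thick, upper face at z = 772 mm, on four round legs of 80 mm diameter, each leg's bounding box inset 30 mm from the nearest pair of top edges, running from z = 0 to the bottom of the top.

B is a long wooden bench with a 1210 mm (x) × 403 mm (y) seat, 37 mm thick, its top surface 428 mm above the floor. Four 49 mm square legs at the seat corners, flush with the edges, run from z = 0 to the seat underside.

C is a straight ladder. Two 48×70 mm vertical rails, 1295 mm tall, stand 357 mm apart (outside-to-outside) with their front faces coplanar on the −y side. 4 rungs, each 70 mm deep and 30 mm tall, span between the inner faces of the rails, front faces flush with the rails. The lowest rung's underside is at z = 179 mm and rungs are spaced 309 mm apart (underside to underside).

The bench is against the table's +x side, with their −y faces flush. The ladder is on top of the table.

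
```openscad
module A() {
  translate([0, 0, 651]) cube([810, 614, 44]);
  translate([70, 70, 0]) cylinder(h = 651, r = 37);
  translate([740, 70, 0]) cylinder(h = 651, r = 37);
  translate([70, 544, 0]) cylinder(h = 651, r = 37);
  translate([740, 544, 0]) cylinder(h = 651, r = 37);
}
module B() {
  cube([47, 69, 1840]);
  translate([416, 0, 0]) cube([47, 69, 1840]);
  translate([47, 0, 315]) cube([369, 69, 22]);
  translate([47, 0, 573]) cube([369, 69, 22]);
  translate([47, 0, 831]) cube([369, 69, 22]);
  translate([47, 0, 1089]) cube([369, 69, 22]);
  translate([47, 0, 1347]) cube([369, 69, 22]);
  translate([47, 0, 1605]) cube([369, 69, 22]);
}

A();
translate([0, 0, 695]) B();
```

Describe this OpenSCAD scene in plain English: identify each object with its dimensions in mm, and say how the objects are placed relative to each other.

A is a rectangular dining table. The top is 810×614×44 mm with its upper surface at z = 695 mm. It stands on four round legs of 74 mm diameter, each leg's bounding box inset 33 mm from the nearest pair of top edges, running from the floor to the underside of the top.

B is a wooden ladder with two side rails of 47×69 mm section and 1840 mm height, set 463 mm apart overall. Between them run 6 rectangular rungs (69 mm deep, 22 mm thick), front faces flush with the rails' −y face. The bottom of the first rung is 315 mm above the floor and each subsequent rung is 258 mm higher than the one below.

The ladder is on top of the table.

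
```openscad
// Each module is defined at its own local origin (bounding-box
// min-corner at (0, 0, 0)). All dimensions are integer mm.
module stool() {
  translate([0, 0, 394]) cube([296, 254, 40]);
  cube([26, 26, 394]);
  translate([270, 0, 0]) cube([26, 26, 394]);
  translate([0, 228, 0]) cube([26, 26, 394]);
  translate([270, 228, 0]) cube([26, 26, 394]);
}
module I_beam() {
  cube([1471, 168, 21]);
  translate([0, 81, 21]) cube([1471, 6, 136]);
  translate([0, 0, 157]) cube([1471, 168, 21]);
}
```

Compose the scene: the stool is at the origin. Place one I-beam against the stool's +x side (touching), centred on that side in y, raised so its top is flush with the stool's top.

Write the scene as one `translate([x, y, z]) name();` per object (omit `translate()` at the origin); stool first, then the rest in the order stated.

stool();
translate([296, 43, 256]) I_beam();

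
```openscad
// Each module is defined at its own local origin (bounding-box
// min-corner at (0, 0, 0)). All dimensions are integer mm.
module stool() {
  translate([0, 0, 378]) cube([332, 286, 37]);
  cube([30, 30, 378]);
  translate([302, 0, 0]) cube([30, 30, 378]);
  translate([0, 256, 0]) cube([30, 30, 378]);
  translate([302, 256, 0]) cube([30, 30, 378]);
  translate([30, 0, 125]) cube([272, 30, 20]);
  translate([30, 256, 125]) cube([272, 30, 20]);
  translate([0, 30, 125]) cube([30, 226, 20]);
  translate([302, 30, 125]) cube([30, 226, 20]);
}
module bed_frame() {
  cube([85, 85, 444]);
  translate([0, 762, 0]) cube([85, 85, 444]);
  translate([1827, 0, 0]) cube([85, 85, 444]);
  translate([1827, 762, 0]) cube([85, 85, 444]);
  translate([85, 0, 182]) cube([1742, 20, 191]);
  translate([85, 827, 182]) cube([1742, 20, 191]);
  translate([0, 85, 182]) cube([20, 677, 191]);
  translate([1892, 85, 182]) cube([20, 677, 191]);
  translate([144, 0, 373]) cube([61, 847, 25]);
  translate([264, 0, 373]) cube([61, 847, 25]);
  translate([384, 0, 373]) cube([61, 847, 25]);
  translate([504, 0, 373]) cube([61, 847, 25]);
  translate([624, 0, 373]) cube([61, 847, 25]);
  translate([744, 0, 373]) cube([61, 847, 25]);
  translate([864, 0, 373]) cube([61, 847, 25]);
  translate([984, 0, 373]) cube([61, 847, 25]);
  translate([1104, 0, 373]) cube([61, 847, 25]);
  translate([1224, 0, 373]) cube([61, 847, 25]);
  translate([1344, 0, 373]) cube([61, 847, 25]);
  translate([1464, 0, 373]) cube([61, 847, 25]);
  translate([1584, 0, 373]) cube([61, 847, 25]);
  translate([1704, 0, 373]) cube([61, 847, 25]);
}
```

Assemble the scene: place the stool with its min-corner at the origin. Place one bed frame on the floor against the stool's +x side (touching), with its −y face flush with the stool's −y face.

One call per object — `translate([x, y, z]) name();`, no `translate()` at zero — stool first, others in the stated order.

stool();
translate([332, 0, 0]) bed_frame();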